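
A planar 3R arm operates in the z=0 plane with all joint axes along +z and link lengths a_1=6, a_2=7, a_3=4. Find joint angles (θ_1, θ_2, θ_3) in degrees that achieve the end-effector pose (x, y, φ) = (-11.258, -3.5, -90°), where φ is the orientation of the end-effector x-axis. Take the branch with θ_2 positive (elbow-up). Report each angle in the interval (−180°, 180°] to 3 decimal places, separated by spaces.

wrist centre = target − a_3·(cos φ, sin φ) = (-11.2580, 0.5000)
cos θ_2 = (126.9926−6²−7²)/(2·6·7) = 0.4999; θ_2 = 60.0059° (elbow-up)
β = atan2(0.5000,-11.2580) = 177.4570°; ψ = atan2(6.0625,9.4994) = 32.5462°
θ_1 = β − ψ = 144.9108°
θ_3 = φ − θ_1 − θ_2 = 65.0833° (wrapped to (-180°,180°])

144.911 60.006 65.083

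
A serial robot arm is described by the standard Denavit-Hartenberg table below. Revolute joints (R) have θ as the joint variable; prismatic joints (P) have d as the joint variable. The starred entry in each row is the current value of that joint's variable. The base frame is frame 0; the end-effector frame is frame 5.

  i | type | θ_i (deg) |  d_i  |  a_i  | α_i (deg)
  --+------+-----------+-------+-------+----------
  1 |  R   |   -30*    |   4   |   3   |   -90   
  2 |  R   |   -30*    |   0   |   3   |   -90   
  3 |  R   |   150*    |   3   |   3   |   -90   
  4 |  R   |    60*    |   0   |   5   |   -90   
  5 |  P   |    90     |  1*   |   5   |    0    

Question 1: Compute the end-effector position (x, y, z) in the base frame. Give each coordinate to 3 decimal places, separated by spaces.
after link 1: o_1 = (2.5981, -1.5000, 4.0000)
after link 2: o_2 = (4.8481, -2.7990, 5.5000)
after link 3: o_3 = (3.4486, -3.7231, 1.6029)
after link 4: o_4 = (-0.6752, -2.7856, 4.2704)
after link 5: o_5 = (-0.4028, -7.4429, 6.3284)

-0.403 -7.443 6.328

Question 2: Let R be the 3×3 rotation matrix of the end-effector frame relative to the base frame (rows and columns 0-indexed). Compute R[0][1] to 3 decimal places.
0.825

End-effector y-axis (col 1 of R) = (0.8248,-0.1875,-0.5335)
R[0][1] = 0.8248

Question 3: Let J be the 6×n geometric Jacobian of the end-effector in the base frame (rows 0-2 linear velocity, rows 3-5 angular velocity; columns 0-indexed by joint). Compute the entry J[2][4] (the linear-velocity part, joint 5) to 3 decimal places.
0.808

prismatic axis z_4 = (0.5625,0.1752,0.8080)
J_v[:, 4] = z_4; J_ω[:, 4] = (0,0,0)
entry J[2][4] = 0.8080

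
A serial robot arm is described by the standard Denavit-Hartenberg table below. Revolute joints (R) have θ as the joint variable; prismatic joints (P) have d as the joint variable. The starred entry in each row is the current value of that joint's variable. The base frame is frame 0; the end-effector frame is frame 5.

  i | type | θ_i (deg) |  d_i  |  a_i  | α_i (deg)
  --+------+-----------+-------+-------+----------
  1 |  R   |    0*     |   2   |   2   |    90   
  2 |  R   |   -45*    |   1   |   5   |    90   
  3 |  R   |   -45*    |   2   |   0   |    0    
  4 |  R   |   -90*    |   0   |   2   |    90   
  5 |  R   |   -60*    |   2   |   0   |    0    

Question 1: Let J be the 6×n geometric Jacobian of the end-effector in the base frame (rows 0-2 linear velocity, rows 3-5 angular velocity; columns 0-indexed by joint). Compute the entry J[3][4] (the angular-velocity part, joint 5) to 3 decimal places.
axis z_4 = (-0.5000,-0.7071,0.5000); lever o_n−o_4 = (-1.0000,-1.4142,1.0000)
cross product → J_v[:, 4] = (0.0000,0.0000,0.0000)
J_ω[:, 4] = z_4
entry J[3][4] = -0.5000

-0.500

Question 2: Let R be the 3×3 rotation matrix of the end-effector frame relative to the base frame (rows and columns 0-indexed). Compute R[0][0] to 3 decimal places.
End-effector x-axis (col 0 of R) = (0.3624,0.3536,0.8624)
R[0][0] = 0.3624

0.362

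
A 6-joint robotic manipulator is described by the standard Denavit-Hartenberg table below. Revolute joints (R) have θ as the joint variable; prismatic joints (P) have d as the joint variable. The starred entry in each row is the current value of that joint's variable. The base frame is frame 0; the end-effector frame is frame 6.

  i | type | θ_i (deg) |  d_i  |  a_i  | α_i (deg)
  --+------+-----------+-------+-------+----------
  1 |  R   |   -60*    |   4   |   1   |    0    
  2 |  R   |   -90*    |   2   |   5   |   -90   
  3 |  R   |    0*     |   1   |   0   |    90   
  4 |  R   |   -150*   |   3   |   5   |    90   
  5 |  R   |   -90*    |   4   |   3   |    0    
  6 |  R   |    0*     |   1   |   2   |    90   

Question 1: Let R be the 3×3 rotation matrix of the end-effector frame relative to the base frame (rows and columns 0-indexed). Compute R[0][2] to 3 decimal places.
-0.500

End-effector z-axis (col 2 of R) = (-0.5000,-0.8660,-0.0000)
R[0][2] = -0.5000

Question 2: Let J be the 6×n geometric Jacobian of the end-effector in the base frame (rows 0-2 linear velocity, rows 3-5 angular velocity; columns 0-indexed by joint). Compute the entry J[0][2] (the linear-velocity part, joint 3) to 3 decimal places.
1.732

axis z_2 = (0.5000,-0.8660,0.0000); lever o_n−o_2 = (7.3301,0.9641,-2.0000)
cross product → J_v[:, 2] = (1.7321,1.0000,6.8301)
J_ω[:, 2] = z_2
entry J[0][2] = 1.7321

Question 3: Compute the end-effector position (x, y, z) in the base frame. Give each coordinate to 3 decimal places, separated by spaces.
after link 1: o_1 = (0.5000, -0.8660, 4.0000)
after link 2: o_2 = (-3.8301, -3.3660, 6.0000)
after link 3: o_3 = (-3.3301, -4.2321, 6.0000)
after link 4: o_4 = (-0.8301, 0.0981, 9.0000)
after link 5: o_5 = (2.6340, -1.9019, 6.0000)
after link 6: o_6 = (3.5000, -2.4019, 4.0000)

3.500 -2.402 4.000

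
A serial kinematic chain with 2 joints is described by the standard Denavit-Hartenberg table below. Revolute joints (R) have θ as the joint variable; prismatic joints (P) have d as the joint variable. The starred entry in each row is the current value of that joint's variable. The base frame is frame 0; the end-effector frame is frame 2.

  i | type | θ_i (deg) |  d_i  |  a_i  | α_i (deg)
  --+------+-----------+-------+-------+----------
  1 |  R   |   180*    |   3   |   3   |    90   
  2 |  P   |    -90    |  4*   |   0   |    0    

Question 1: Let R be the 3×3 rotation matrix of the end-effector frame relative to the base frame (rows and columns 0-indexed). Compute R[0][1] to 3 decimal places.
-1.000

End-effector y-axis (col 1 of R) = (-1.0000,0.0000,0.0000)
R[0][1] = -1.0000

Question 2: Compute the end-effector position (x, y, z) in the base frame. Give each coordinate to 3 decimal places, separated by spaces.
-3.000 4.000 3.000

after link 1: o_1 = (-3.0000, 0.0000, 3.0000)
after link 2: o_2 = (-3.0000, 4.0000, 3.0000)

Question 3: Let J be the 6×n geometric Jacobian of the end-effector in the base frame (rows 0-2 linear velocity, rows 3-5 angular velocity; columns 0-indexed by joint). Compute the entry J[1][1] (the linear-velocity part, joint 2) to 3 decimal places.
1.000

prismatic axis z_1 = (0.0000,1.0000,0.0000)
J_v[:, 1] = z_1; J_ω[:, 1] = (0,0,0)
entry J[1][1] = 1.0000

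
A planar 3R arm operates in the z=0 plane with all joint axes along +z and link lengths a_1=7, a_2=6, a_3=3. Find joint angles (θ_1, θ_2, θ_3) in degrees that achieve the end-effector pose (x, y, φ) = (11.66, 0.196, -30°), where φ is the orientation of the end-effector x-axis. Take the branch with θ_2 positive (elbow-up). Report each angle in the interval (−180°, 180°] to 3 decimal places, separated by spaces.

wrist centre = target − a_3·(cos φ, sin φ) = (9.0619, 1.6960)
cos θ_2 = (84.9949−7²−6²)/(2·7·6) = -0.0001; θ_2 = 90.0035° (elbow-up)
β = atan2(1.6960,9.0619) = 10.6007°; ψ = atan2(6.0000,6.9996) = 40.6028°
θ_1 = β − ψ = -30.0021°
θ_3 = φ − θ_1 − θ_2 = -90.0014° (wrapped to (-180°,180°])

-30.002 90.003 -90.001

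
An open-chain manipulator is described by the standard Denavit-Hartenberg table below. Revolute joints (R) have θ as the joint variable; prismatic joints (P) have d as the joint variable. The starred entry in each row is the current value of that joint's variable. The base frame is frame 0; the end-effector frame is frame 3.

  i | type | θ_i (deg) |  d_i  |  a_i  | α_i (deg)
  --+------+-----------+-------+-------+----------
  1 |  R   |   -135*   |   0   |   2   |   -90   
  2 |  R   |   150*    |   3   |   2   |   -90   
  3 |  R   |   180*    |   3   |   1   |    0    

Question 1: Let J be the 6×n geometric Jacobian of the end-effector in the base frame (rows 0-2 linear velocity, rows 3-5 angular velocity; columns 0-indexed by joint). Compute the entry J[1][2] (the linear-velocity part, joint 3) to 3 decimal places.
axis z_2 = (0.3536,0.3536,0.8660); lever o_n−o_2 = (0.4483,0.4483,3.0981)
cross product → J_v[:, 2] = (0.7071,-0.7071,0.0000)
J_ω[:, 2] = z_2
entry J[1][2] = -0.7071

-0.707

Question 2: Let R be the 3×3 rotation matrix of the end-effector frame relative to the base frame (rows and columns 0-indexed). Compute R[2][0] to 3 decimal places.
0.500

End-effector x-axis (col 0 of R) = (-0.6124,-0.6124,0.5000)
R[2][0] = 0.5000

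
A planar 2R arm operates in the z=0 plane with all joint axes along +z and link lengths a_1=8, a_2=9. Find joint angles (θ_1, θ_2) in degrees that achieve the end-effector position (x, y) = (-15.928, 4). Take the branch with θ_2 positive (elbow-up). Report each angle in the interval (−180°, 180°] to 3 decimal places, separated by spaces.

cos θ_2 = (269.7012−8²−9²)/(2·8·9) = 0.8660; θ_2 = 30.0052° (elbow-up)
β = atan2(4.0000,-15.9280) = 165.9028°; ψ = atan2(4.5007,15.7938) = 15.9057°
θ_1 = β − ψ = 149.9971°

149.997 30.005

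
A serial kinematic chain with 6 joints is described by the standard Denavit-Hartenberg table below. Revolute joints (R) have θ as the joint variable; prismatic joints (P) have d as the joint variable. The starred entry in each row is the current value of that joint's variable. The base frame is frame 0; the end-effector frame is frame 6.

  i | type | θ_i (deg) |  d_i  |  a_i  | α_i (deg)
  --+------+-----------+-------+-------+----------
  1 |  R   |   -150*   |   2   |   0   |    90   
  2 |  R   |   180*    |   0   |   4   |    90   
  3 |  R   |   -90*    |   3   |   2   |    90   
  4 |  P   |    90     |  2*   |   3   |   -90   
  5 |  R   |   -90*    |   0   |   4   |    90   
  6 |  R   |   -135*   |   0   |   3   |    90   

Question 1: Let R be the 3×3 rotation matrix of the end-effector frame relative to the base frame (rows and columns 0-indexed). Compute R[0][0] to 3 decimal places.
End-effector x-axis (col 0 of R) = (0.9659,-0.2588,-0.0000)
R[0][0] = 0.9659

0.966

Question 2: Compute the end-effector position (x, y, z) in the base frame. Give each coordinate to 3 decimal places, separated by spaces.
2.166 -3.509 8.000

after link 1: o_1 = (0.0000, 0.0000, 2.0000)
after link 2: o_2 = (3.4641, 2.0000, 2.0000)
after link 3: o_3 = (4.4641, 0.2679, 5.0000)
after link 4: o_4 = (2.7321, -0.7321, 8.0000)
after link 5: o_5 = (-0.7321, -2.7321, 8.0000)
after link 6: o_6 = (2.1657, -3.5085, 8.0000)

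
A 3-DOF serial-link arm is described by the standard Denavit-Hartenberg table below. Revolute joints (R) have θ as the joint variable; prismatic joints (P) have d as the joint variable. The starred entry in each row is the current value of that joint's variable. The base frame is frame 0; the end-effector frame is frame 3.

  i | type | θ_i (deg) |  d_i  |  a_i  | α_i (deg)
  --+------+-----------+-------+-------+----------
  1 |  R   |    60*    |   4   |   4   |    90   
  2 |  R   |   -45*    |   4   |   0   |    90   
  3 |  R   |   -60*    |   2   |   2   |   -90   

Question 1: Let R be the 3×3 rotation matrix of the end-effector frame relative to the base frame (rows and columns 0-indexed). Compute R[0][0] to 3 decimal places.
-0.573

End-effector x-axis (col 0 of R) = (-0.5732,0.7392,-0.3536)
R[0][0] = -0.5732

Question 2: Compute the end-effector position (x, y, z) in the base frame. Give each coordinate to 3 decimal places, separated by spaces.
3.611 1.718 1.879

after link 1: o_1 = (2.0000, 3.4641, 4.0000)
after link 2: o_2 = (5.4641, 1.4641, 4.0000)
after link 3: o_3 = (3.6105, 1.7178, 1.8787)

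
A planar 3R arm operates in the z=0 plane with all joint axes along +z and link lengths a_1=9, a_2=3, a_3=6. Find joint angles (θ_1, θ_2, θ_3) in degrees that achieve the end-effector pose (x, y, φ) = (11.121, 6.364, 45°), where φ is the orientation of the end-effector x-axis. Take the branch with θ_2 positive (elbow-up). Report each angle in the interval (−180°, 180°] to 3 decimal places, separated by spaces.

wrist centre = target − a_3·(cos φ, sin φ) = (6.8784, 2.1214)
cos θ_2 = (51.8120−9²−3²)/(2·9·3) = -0.7072; θ_2 = 135.0064° (elbow-up)
β = atan2(2.1214,6.8784) = 17.1403°; ψ = atan2(2.1211,6.8784) = 17.1380°
θ_1 = β − ψ = 0.0023°
θ_3 = φ − θ_1 − θ_2 = -90.0087° (wrapped to (-180°,180°])

0.002 135.006 -90.009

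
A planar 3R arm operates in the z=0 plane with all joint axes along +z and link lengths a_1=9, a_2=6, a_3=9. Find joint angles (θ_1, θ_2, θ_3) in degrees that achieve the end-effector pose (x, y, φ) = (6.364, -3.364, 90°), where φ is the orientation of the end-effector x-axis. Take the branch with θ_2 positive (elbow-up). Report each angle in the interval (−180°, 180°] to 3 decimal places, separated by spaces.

-80.528 44.999 125.529

wrist centre = target − a_3·(cos φ, sin φ) = (6.3640, -12.3640)
cos θ_2 = (193.3690−9²−6²)/(2·9·6) = 0.7071; θ_2 = 44.9989° (elbow-up)
β = atan2(-12.3640,6.3640) = -62.7642°; ψ = atan2(4.2426,13.2427) = 17.7639°
θ_1 = β − ψ = -80.5281°
θ_3 = φ − θ_1 − θ_2 = 125.5292° (wrapped to (-180°,180°])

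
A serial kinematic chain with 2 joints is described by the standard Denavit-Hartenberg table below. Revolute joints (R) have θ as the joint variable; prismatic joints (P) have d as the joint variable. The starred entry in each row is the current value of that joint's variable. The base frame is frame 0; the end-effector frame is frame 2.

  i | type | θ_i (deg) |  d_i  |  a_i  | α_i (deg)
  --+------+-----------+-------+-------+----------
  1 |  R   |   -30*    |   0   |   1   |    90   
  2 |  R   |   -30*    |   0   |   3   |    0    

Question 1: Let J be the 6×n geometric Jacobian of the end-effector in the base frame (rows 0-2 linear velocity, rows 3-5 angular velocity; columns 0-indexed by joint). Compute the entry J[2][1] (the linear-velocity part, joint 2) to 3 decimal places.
2.598

axis z_1 = (-0.5000,-0.8660,0.0000); lever o_n−o_1 = (2.2500,-1.2990,-1.5000)
cross product → J_v[:, 1] = (1.2990,-0.7500,2.5981)
J_ω[:, 1] = z_1
entry J[2][1] = 2.5981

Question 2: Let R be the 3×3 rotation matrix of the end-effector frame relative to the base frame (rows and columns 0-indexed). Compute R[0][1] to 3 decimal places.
End-effector y-axis (col 1 of R) = (0.4330,-0.2500,0.8660)
R[0][1] = 0.4330

0.433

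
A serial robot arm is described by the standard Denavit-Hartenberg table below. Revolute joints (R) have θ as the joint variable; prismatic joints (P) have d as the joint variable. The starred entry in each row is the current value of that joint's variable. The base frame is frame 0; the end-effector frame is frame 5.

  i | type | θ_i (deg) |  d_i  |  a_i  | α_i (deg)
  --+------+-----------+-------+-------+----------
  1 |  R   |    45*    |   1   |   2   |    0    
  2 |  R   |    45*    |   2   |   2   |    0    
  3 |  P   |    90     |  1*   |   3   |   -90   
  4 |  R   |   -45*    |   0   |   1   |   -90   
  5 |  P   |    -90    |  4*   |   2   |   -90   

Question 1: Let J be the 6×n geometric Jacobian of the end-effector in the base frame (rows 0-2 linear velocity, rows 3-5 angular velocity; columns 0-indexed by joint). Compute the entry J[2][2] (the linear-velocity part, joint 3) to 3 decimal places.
1.000

prismatic axis z_2 = (0.0000,0.0000,1.0000)
J_v[:, 2] = z_2; J_ω[:, 2] = (0,0,0)
entry J[2][2] = 1.0000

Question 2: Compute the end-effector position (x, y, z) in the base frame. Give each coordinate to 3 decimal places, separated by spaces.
-5.121 1.414 1.879

after link 1: o_1 = (1.4142, 1.4142, 1.0000)
after link 2: o_2 = (1.4142, 3.4142, 3.0000)
after link 3: o_3 = (-1.5858, 3.4142, 4.0000)
after link 4: o_4 = (-2.2929, 3.4142, 4.7071)
after link 5: o_5 = (-5.1213, 1.4142, 1.8787)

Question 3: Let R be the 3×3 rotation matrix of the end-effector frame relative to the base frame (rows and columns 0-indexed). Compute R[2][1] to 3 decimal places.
0.707

End-effector y-axis (col 1 of R) = (0.7071,-0.0000,0.7071)
R[2][1] = 0.7071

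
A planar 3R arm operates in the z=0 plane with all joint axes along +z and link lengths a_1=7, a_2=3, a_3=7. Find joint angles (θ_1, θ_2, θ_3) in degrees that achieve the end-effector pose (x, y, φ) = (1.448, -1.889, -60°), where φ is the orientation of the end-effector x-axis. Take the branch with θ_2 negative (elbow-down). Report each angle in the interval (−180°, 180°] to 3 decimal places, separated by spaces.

135.000 -150.002 -44.998

wrist centre = target − a_3·(cos φ, sin φ) = (-2.0520, 4.1732)
cos θ_2 = (21.6261−7²−3²)/(2·7·3) = -0.8660; θ_2 = -150.0022° (elbow-down)
β = atan2(4.1732,-2.0520) = 116.1839°; ψ = atan2(-1.4999,4.4019) = -18.8161°
θ_1 = β − ψ = 135.0000°
θ_3 = φ − θ_1 − θ_2 = -44.9978° (wrapped to (-180°,180°])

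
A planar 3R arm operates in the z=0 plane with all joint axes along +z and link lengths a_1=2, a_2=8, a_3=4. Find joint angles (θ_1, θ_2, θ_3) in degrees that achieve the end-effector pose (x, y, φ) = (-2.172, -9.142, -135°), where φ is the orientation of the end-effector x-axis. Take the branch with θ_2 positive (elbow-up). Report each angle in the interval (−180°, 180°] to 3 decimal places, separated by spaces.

135.022 149.982 -60.005

wrist centre = target − a_3·(cos φ, sin φ) = (0.6564, -6.3136)
cos θ_2 = (40.2921−2²−8²)/(2·2·8) = -0.8659; θ_2 = 149.9824° (elbow-up)
β = atan2(-6.3136,0.6564) = -84.0642°; ψ = atan2(4.0021,-4.9270) = 140.9134°
θ_1 = β − ψ = -224.9777°
θ_3 = φ − θ_1 − θ_2 = -60.0047° (wrapped to (-180°,180°])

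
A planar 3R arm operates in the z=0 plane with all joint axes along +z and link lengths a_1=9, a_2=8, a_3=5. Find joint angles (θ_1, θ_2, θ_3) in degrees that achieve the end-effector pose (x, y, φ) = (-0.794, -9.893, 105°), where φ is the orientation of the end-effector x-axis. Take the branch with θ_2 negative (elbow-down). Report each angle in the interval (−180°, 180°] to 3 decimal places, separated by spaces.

wrist centre = target − a_3·(cos φ, sin φ) = (0.5001, -14.7226)
cos θ_2 = (217.0059−9²−8²)/(2·9·8) = 0.5000; θ_2 = -59.9973° (elbow-down)
β = atan2(-14.7226,0.5001) = -88.0545°; ψ = atan2(-6.9280,13.0003) = -28.0536°
θ_1 = β − ψ = -60.0009°
θ_3 = φ − θ_1 − θ_2 = -135.0018° (wrapped to (-180°,180°])

-60.001 -59.997 -135.002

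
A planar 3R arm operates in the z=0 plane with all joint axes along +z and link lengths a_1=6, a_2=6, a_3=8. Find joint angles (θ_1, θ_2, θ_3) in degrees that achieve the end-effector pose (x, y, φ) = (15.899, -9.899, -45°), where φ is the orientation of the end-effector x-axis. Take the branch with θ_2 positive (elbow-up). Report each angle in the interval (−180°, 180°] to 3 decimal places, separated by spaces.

wrist centre = target − a_3·(cos φ, sin φ) = (10.2421, -4.2421)
cos θ_2 = (122.8974−6²−6²)/(2·6·6) = 0.7069; θ_2 = 45.0161° (elbow-up)
β = atan2(-4.2421,10.2421) = -22.4986°; ψ = atan2(4.2438,10.2414) = 22.5081°
θ_1 = β − ψ = -45.0067°
θ_3 = φ − θ_1 − θ_2 = -45.0095° (wrapped to (-180°,180°])

-45.007 45.016 -45.009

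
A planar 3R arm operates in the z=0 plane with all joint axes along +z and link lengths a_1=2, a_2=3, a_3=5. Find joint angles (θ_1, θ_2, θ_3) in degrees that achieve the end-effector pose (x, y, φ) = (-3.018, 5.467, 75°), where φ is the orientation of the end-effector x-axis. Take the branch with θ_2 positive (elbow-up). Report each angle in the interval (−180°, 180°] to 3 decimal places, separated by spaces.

135.007 59.998 -120.004

wrist centre = target − a_3·(cos φ, sin φ) = (-4.3121, 0.6374)
cos θ_2 = (19.0004−2²−3²)/(2·2·3) = 0.5000; θ_2 = 59.9978° (elbow-up)
β = atan2(0.6374,-4.3121) = 171.5920°; ψ = atan2(2.5980,3.5001) = 36.5854°
θ_1 = β − ψ = 135.0066°
θ_3 = φ − θ_1 − θ_2 = -120.0044° (wrapped to (-180°,180°])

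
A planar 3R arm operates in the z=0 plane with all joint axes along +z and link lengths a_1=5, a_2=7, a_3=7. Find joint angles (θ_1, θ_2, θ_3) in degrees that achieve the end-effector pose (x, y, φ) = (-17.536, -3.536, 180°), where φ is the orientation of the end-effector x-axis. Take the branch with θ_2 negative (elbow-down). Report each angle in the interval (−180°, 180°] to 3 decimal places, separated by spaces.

wrist centre = target − a_3·(cos φ, sin φ) = (-10.5360, -3.5360)
cos θ_2 = (123.5106−5²−7²)/(2·5·7) = 0.7073; θ_2 = -44.9848° (elbow-down)
β = atan2(-3.5360,-10.5360) = -161.4477°; ψ = atan2(-4.9484,9.9511) = -26.4401°
θ_1 = β − ψ = -135.0076°
θ_3 = φ − θ_1 − θ_2 = -0.0076° (wrapped to (-180°,180°])

-135.008 -44.985 -0.008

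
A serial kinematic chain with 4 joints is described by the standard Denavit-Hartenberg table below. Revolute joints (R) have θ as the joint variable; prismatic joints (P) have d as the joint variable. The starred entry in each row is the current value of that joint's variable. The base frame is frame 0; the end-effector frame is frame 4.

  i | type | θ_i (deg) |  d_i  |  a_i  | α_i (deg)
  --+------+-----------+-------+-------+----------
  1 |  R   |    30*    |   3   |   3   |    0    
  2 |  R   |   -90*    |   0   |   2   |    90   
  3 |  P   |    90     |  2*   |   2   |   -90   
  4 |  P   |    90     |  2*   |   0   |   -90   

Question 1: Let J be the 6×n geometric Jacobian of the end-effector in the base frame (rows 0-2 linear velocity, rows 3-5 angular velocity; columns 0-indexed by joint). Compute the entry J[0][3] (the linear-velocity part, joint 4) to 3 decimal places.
prismatic axis z_3 = (-0.5000,0.8660,0.0000)
J_v[:, 3] = z_3; J_ω[:, 3] = (0,0,0)
entry J[0][3] = -0.5000

-0.500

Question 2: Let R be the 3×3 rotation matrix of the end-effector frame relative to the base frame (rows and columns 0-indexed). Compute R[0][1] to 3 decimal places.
End-effector y-axis (col 1 of R) = (0.5000,-0.8660,-0.0000)
R[0][1] = 0.5000

0.500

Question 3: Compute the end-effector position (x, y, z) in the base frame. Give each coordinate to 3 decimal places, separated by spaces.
after link 1: o_1 = (2.5981, 1.5000, 3.0000)
after link 2: o_2 = (3.5981, -0.2321, 3.0000)
after link 3: o_3 = (1.8660, -1.2321, 5.0000)
after link 4: o_4 = (0.8660, 0.5000, 5.0000)

0.866 0.500 5.000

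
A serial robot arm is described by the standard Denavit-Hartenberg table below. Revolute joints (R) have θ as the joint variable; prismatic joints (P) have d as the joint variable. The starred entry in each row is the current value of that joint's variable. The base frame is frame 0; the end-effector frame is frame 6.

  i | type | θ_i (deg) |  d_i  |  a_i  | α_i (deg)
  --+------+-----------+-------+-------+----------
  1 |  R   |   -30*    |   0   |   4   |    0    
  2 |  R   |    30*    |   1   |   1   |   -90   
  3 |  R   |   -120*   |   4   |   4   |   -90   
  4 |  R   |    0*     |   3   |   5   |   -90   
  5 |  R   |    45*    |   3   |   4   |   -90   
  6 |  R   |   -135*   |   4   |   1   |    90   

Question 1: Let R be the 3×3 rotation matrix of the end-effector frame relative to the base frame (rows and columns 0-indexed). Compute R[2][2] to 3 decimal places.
-0.183

End-effector z-axis (col 2 of R) = (0.6830,0.7071,-0.1830)
R[2][2] = -0.1830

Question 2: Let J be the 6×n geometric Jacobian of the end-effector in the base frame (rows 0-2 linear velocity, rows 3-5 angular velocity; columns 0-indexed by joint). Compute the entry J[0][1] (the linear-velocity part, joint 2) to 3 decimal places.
-0.293

axis z_1 = (0.0000,0.0000,1.0000); lever o_n−o_1 = (-5.1179,0.2929,7.2828)
cross product → J_v[:, 1] = (-0.2929,-5.1179,0.0000)
J_ω[:, 1] = z_1
entry J[0][1] = -0.2929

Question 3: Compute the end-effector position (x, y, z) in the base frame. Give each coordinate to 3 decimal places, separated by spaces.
-1.654 -1.707 7.283

after link 1: o_1 = (3.4641, -2.0000, 0.0000)
after link 2: o_2 = (4.4641, -2.0000, 1.0000)
after link 3: o_3 = (2.4641, 2.0000, 4.4641)
after link 4: o_4 = (2.5622, 2.0000, 10.2942)
after link 5: o_5 = (-1.3015, -1.0000, 11.3295)
after link 6: o_6 = (-1.6538, -1.7071, 7.2828)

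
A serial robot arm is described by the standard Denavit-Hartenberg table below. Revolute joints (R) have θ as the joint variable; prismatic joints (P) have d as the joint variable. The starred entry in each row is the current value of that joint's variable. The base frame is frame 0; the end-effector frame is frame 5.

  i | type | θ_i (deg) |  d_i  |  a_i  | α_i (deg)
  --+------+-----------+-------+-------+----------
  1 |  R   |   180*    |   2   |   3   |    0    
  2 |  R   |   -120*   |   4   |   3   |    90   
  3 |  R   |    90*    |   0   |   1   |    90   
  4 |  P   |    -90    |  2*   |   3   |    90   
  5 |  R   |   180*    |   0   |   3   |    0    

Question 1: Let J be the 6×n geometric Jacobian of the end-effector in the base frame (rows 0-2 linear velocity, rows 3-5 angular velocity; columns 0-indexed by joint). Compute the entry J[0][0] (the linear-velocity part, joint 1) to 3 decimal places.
-4.330

axis z_0 = ẑ; lever o_n−o_0 = (-0.5000,4.3301,7.0000)
cross product → J_v[:, 0] = (-4.3301,-0.5000,0.0000)
J_ω[:, 0] = z_0
entry J[0][0] = -4.3301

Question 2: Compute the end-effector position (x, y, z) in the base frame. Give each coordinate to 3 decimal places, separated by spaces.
after link 1: o_1 = (-3.0000, 0.0000, 2.0000)
after link 2: o_2 = (-1.5000, 2.5981, 6.0000)
after link 3: o_3 = (-1.5000, 2.5981, 7.0000)
after link 4: o_4 = (-3.0981, 5.8301, 7.0000)
after link 5: o_5 = (-0.5000, 4.3301, 7.0000)

-0.500 4.330 7.000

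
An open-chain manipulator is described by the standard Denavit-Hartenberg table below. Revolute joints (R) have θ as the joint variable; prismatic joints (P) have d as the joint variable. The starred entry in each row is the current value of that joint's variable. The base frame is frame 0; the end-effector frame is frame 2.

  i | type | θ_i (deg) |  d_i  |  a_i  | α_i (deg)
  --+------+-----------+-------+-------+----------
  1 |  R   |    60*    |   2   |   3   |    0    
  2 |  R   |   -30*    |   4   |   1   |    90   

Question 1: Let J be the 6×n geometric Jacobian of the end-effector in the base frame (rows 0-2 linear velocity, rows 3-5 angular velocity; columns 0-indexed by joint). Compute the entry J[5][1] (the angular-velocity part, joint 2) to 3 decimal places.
axis z_1 = (0.0000,0.0000,1.0000); lever o_n−o_1 = (0.8660,0.5000,4.0000)
cross product → J_v[:, 1] = (-0.5000,0.8660,0.0000)
J_ω[:, 1] = z_1
entry J[5][1] = 1.0000

1.000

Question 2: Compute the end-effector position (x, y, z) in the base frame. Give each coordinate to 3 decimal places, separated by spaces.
after link 1: o_1 = (1.5000, 2.5981, 2.0000)
after link 2: o_2 = (2.3660, 3.0981, 6.0000)

2.366 3.098 6.000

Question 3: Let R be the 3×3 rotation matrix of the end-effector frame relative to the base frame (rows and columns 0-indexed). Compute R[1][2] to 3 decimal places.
-0.866

End-effector z-axis (col 2 of R) = (0.5000,-0.8660,0.0000)
R[1][2] = -0.8660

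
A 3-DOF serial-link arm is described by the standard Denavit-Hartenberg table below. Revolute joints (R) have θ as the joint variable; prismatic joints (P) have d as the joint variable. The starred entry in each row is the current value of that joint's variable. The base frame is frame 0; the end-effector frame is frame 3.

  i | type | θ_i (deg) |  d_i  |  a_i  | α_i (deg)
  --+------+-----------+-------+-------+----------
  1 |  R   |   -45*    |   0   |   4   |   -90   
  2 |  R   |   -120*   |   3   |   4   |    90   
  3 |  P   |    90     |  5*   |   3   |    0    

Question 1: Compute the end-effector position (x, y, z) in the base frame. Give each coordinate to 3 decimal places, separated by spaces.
2.595 5.890 0.964

after link 1: o_1 = (2.8284, -2.8284, 0.0000)
after link 2: o_2 = (3.5355, 0.7071, 3.4641)
after link 3: o_3 = (2.5950, 5.8903, 0.9641)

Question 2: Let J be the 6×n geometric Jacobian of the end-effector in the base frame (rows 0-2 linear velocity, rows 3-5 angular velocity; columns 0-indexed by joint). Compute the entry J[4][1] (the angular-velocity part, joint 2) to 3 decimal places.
0.707

axis z_1 = (0.7071,0.7071,0.0000); lever o_n−o_1 = (-0.2334,8.7187,0.9641)
cross product → J_v[:, 1] = (0.6817,-0.6817,6.3301)
J_ω[:, 1] = z_1
entry J[4][1] = 0.7071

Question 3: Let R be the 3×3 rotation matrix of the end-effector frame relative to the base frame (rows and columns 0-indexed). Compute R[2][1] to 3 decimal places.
End-effector y-axis (col 1 of R) = (0.3536,-0.3536,-0.8660)
R[2][1] = -0.8660

-0.866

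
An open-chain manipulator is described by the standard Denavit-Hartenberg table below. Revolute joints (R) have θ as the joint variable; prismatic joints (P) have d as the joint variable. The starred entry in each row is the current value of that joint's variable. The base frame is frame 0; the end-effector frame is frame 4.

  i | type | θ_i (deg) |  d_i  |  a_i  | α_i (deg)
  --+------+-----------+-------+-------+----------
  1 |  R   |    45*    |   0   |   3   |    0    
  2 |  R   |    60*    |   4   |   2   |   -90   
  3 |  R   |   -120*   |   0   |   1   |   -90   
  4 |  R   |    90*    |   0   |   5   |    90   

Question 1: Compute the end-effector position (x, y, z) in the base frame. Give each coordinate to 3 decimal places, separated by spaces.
after link 1: o_1 = (2.1213, 2.1213, 0.0000)
after link 2: o_2 = (1.6037, 4.0532, 4.0000)
after link 3: o_3 = (1.7331, 3.5702, 4.8660)
after link 4: o_4 = (6.5627, 4.8643, 4.8660)

6.563 4.864 4.866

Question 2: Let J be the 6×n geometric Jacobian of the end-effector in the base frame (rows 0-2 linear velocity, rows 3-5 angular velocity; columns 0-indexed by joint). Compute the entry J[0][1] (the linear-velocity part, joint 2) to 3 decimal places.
-2.743

axis z_1 = (0.0000,0.0000,1.0000); lever o_n−o_1 = (4.4414,2.7430,4.8660)
cross product → J_v[:, 1] = (-2.7430,4.4414,0.0000)
J_ω[:, 1] = z_1
entry J[0][1] = -2.7430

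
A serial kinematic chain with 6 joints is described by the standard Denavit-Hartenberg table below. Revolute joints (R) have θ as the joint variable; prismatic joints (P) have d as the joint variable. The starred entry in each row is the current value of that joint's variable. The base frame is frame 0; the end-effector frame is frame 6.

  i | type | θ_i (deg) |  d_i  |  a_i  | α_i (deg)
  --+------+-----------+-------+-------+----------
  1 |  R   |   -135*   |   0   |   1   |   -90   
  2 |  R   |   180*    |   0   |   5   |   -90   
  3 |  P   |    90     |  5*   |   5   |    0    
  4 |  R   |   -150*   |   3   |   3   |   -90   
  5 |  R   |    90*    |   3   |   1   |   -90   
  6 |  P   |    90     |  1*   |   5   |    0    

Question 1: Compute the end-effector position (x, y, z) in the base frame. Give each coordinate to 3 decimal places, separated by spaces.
0.707 3.914 7.000

after link 1: o_1 = (-0.7071, -0.7071, 0.0000)
after link 2: o_2 = (2.8284, 2.8284, -0.0000)
after link 3: o_3 = (-0.7071, 6.3640, 5.0000)
after link 4: o_4 = (2.1907, 5.5875, 8.0000)
after link 5: o_5 = (2.9671, 8.4853, 7.0000)
after link 6: o_6 = (0.7071, 3.9145, 7.0000)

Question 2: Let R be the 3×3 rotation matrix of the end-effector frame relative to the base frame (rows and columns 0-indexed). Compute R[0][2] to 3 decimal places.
-0.966

End-effector z-axis (col 2 of R) = (-0.9659,0.2588,-0.0000)
R[0][2] = -0.9659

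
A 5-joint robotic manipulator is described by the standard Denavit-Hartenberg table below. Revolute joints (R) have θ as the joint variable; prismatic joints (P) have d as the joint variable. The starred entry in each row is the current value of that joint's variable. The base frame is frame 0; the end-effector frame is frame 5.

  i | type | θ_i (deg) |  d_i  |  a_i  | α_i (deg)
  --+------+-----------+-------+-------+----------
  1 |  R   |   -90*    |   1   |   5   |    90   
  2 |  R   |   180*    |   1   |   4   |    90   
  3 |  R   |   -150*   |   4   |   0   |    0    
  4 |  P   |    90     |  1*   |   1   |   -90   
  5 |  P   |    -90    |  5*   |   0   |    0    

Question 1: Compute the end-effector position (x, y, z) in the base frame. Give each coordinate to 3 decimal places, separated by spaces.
after link 1: o_1 = (0.0000, -5.0000, 1.0000)
after link 2: o_2 = (-1.0000, -1.0000, 1.0000)
after link 3: o_3 = (-1.0000, -1.0000, 5.0000)
after link 4: o_4 = (-0.1340, -0.5000, 6.0000)
after link 5: o_5 = (-2.6340, 3.8301, 6.0000)

-2.634 3.830 6.000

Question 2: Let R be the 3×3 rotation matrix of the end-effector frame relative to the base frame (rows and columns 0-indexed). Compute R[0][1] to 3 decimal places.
0.866

End-effector y-axis (col 1 of R) = (0.8660,0.5000,-0.0000)
R[0][1] = 0.8660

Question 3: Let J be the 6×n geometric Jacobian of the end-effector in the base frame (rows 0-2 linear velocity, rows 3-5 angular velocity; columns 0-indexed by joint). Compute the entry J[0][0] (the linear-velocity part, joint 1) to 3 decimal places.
axis z_0 = ẑ; lever o_n−o_0 = (-2.6340,3.8301,6.0000)
cross product → J_v[:, 0] = (-3.8301,-2.6340,0.0000)
J_ω[:, 0] = z_0
entry J[0][0] = -3.8301

-3.830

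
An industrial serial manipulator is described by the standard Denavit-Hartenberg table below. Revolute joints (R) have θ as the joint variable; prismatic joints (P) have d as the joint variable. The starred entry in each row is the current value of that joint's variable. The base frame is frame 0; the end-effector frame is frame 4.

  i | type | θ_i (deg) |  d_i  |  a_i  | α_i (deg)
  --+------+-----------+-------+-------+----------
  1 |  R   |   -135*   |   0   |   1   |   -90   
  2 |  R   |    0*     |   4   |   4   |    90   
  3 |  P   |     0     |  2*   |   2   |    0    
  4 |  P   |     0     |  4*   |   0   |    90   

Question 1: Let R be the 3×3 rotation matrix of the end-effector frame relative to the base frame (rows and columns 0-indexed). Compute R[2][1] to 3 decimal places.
End-effector y-axis (col 1 of R) = (0.0000,-0.0000,1.0000)
R[2][1] = 1.0000

1.000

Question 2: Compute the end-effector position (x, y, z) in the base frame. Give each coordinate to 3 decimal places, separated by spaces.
after link 1: o_1 = (-0.7071, -0.7071, 0.0000)
after link 2: o_2 = (-0.7071, -6.3640, 0.0000)
after link 3: o_3 = (-2.1213, -7.7782, 2.0000)
after link 4: o_4 = (-2.1213, -7.7782, 6.0000)

-2.121 -7.778 6.000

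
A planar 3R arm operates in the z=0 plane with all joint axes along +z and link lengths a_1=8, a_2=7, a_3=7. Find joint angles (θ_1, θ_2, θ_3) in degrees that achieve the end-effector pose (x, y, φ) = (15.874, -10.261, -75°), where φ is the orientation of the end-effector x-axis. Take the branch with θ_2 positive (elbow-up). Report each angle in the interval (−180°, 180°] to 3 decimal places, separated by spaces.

wrist centre = target − a_3·(cos φ, sin φ) = (14.0623, -3.4995)
cos θ_2 = (209.9940−8²−7²)/(2·8·7) = 0.8660; θ_2 = 30.0009° (elbow-up)
β = atan2(-3.4995,14.0623) = -13.9747°; ψ = atan2(3.5001,14.0621) = 13.9770°
θ_1 = β − ψ = -27.9517°
θ_3 = φ − θ_1 − θ_2 = -77.0492° (wrapped to (-180°,180°])

-27.952 30.001 -77.049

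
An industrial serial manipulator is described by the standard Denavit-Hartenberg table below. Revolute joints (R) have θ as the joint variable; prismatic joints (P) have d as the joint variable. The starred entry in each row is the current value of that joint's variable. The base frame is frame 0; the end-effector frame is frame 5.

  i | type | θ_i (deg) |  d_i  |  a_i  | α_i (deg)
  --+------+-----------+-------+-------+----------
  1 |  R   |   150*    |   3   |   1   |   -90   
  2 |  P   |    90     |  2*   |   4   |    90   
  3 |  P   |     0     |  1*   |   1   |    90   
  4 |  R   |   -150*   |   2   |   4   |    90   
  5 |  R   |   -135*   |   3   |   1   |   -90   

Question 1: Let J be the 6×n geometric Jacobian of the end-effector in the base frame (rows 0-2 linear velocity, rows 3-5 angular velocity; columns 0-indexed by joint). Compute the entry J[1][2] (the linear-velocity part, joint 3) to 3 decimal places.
prismatic axis z_2 = (-0.8660,0.5000,0.0000)
J_v[:, 2] = z_2; J_ω[:, 2] = (0,0,0)
entry J[1][2] = 0.5000

0.500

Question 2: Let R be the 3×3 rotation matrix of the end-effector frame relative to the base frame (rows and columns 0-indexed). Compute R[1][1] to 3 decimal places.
End-effector y-axis (col 1 of R) = (0.7500,-0.4330,-0.5000)
R[1][1] = -0.4330

-0.433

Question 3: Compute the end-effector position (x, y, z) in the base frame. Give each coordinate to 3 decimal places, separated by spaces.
after link 1: o_1 = (-0.8660, 0.5000, 3.0000)
after link 2: o_2 = (-1.8660, -1.2321, -1.0000)
after link 3: o_3 = (-2.7321, -0.7321, -2.0000)
after link 4: o_4 = (-0.0000, 0.0000, 1.4641)
after link 5: o_5 = (-2.9097, 0.8634, 2.3517)

-2.910 0.863 2.352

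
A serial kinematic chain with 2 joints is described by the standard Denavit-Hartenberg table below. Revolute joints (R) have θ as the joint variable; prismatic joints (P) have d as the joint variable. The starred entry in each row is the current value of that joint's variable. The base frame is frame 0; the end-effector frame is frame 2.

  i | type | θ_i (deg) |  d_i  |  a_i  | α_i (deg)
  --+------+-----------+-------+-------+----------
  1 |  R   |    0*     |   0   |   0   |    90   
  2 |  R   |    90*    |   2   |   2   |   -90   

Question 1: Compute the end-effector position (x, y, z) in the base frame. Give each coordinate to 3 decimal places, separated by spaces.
0.000 -2.000 2.000

after link 1: o_1 = (0.0000, 0.0000, 0.0000)
after link 2: o_2 = (0.0000, -2.0000, 2.0000)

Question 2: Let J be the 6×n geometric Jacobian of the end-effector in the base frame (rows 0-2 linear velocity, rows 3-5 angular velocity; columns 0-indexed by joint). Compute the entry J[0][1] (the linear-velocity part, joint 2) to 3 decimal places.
axis z_1 = (0.0000,-1.0000,0.0000); lever o_n−o_1 = (0.0000,-2.0000,2.0000)
cross product → J_v[:, 1] = (-2.0000,0.0000,0.0000)
J_ω[:, 1] = z_1
entry J[0][1] = -2.0000

-2.000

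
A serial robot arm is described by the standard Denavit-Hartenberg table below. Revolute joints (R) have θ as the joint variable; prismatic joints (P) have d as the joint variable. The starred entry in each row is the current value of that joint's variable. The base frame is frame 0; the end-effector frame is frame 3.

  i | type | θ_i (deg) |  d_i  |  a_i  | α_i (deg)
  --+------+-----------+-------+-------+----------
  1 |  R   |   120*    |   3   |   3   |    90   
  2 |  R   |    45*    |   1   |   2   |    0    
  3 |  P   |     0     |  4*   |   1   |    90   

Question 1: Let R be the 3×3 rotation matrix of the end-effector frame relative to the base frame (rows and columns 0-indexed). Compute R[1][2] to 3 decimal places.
0.612

End-effector z-axis (col 2 of R) = (-0.3536,0.6124,-0.7071)
R[1][2] = 0.6124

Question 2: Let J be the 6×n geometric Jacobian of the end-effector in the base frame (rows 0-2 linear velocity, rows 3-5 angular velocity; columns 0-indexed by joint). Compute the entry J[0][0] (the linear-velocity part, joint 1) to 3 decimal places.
axis z_0 = ẑ; lever o_n−o_0 = (1.7695,6.9352,5.1213)
cross product → J_v[:, 0] = (-6.9352,1.7695,0.0000)
J_ω[:, 0] = z_0
entry J[0][0] = -6.9352

-6.935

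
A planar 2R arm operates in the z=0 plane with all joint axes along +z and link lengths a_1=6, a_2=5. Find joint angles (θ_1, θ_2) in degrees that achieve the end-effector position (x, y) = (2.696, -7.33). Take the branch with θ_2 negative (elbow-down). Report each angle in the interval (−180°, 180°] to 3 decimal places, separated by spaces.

-30.000 -90.003

cos θ_2 = (60.9973−6²−5²)/(2·6·5) = -0.0000; θ_2 = -90.0026° (elbow-down)
β = atan2(-7.3300,2.6960) = -69.8063°; ψ = atan2(-5.0000,5.9998) = -39.8066°
θ_1 = β − ψ = -29.9997°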